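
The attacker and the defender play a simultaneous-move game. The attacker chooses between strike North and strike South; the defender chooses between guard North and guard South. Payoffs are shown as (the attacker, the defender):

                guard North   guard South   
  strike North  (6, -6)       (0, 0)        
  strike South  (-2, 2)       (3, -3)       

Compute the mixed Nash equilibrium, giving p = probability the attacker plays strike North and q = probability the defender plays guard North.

p = 5/11, q = 3/11

For the defender to be willing to mix, the defender must be indifferent between guard North and guard South, which pins down the attacker's mix.
  the defender's expected payoff from guard North: p·(-6) + (1−p)·2 = -8p + 2
  the defender's expected payoff from guard South: p·0 + (1−p)·(-3) = 3p - 3
  -8p + 2 = 3p - 3  ⇒  -11p = -5  ⇒  p = 5/11.
The defender's mix must leave the attacker indifferent between strike North and strike South.
  the attacker's payoff to strike North: q·6 + (1−q)·0 = 6q
  the attacker's payoff to strike South: q·(-2) + (1−q)·3 = -5q + 3
  6q = -5q + 3  ⇒  11q = 3  ⇒  q = 3/11.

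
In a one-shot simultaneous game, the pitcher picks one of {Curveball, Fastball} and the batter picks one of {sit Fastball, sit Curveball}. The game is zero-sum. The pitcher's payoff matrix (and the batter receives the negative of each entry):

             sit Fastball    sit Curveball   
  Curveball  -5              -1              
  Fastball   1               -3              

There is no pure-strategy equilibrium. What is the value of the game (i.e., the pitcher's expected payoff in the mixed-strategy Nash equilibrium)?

v = -2

Set the pitcher's expected payoff from Curveball equal to that from Fastball:
  the pitcher's payoff from Curveball: q·(-5) + (1−q)·(-1) = -4q - 1
  the pitcher's payoff from Fastball: q·1 + (1−q)·(-3) = 4q - 3
  -4q - 1 = 4q - 3  ⇒  -8q = -2  ⇒  q = 1/4.
The value is the pitcher's expected payoff against this mix (using Curveball): (1/4)·(-5) + (3/4)·(-1) = -2.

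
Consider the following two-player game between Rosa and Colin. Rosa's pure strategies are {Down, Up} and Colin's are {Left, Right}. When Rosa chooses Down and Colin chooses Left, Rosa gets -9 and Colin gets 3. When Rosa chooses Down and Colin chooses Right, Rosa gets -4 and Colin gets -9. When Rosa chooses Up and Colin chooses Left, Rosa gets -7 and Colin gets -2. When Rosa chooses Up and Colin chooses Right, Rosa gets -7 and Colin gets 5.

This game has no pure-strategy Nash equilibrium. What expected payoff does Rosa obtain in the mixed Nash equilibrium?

-7

Colin's mix must leave Rosa indifferent between Down and Up.
  Rosa's expected payoff from Down: q·(-9) + (1−q)·(-4) = -5q - 4
  Rosa's expected payoff from Up: q·(-7) + (1−q)·(-7) = -7
  -5q - 4 = -7  ⇒  -5q = -3  ⇒  q = 3/5.
At equilibrium Rosa is indifferent across rows, so Rosa's payoff equals the payoff from Down: (3/5)·(-9) + (2/5)·(-4) = -7.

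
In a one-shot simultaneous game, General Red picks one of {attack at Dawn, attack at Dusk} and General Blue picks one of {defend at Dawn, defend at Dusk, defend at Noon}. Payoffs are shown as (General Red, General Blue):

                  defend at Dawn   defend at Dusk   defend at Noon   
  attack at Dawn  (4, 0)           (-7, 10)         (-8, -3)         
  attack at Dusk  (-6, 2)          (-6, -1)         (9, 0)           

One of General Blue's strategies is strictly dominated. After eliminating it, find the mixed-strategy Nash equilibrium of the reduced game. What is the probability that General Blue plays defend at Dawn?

q = 1/11

General Blue's strategy defend at Noon is strictly dominated by defend at Dawn: 0 > -3 and 2 > 0. Eliminate defend at Noon.
In a mixed equilibrium General Red is indifferent between attack at Dawn and attack at Dusk; this condition fixes q.
  General Red's expected payoff from attack at Dawn: q·4 + (1−q)·(-7) = 11q - 7
  General Red's expected payoff from attack at Dusk: q·(-6) + (1−q)·(-6) = -6
  11q - 7 = -6  ⇒  11q = 1  ⇒  q = 1/11.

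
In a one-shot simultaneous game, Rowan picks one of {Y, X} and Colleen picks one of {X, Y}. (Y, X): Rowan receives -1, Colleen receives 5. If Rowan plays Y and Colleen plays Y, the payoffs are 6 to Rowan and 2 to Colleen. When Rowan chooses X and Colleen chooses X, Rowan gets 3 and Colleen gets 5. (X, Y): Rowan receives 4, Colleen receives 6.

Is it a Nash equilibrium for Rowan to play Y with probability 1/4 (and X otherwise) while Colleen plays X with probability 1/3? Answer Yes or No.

Yes

Check Colleen's indifference given Rowan's mix p = 1/4:
  payoff from X = 5; payoff from Y = 5 — equal.
Check Rowan's indifference given Colleen's mix q = 1/3:
  payoff from Y = 11/3; payoff from X = 11/3 — equal.
Both players are indifferent, so neither can profitably deviate.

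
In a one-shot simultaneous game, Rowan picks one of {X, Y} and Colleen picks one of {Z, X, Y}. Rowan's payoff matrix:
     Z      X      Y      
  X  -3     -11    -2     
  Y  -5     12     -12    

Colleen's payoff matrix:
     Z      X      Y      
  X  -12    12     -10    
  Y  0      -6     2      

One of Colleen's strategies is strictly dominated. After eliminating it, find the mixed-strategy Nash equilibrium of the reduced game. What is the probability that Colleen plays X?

Colleen's strategy Z is strictly dominated by Y: -10 > -12 and 2 > 0. Eliminate Z.
Rowan's indifference between X and Y determines Colleen's mixing probability q:
  Rowan's payoff from X: q·(-11) + (1−q)·(-2) = -9q - 2
  Rowan's payoff from Y: q·12 + (1−q)·(-12) = 24q - 12
  -9q - 2 = 24q - 12  ⇒  -33q = -10  ⇒  q = 10/33.

q = 10/33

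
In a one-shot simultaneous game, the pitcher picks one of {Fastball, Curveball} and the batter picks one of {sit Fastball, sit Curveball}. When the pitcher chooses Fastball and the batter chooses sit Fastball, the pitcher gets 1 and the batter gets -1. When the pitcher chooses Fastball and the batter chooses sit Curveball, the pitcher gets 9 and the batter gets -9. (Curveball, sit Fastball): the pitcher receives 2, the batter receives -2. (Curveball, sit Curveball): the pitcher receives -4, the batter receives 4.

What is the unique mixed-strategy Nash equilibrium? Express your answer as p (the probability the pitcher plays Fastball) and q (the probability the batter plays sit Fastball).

p = 3/7, q = 13/14

Set the batter's expected payoff from sit Fastball equal to that from sit Curveball:
  the batter's payoff from sit Fastball: p·(-1) + (1−p)·(-2) = p - 2
  the batter's payoff from sit Curveball: p·(-9) + (1−p)·4 = -13p + 4
  p - 2 = -13p + 4  ⇒  14p = 6  ⇒  p = 3/7.
Set the pitcher's expected payoff from Fastball equal to that from Curveball:
  the pitcher's payoff from Fastball: q·1 + (1−q)·9 = -8q + 9
  the pitcher's payoff from Curveball: q·2 + (1−q)·(-4) = 6q - 4
  -8q + 9 = 6q - 4  ⇒  -14q = -13  ⇒  q = 13/14.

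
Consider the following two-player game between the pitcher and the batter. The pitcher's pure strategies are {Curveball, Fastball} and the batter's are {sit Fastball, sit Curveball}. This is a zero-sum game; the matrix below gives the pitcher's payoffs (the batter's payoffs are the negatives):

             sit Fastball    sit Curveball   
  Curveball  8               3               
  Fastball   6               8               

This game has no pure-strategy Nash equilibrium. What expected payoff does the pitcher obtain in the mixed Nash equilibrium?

The pitcher's indifference between Curveball and Fastball determines the batter's mixing probability q:
  the pitcher's payoff from Curveball: q·8 + (1−q)·3 = 5q + 3
  the pitcher's payoff from Fastball: q·6 + (1−q)·8 = -2q + 8
  5q + 3 = -2q + 8  ⇒  7q = 5  ⇒  q = 5/7.
At equilibrium the pitcher is indifferent across rows, so the pitcher's payoff equals the payoff from Curveball: (5/7)·8 + (2/7)·3 = 46/7.

46/7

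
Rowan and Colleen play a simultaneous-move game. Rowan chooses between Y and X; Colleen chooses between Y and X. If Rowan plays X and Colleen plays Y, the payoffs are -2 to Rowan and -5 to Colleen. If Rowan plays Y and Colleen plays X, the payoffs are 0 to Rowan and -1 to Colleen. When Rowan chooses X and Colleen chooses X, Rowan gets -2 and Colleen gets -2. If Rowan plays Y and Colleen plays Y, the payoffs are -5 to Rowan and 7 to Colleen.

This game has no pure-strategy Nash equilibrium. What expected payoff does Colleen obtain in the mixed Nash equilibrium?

For Colleen to be willing to mix, Colleen must be indifferent between Y and X, which pins down Rowan's mix.
  Colleen's payoff from Y: p·7 + (1−p)·(-5) = 12p - 5
  Colleen's payoff from X: p·(-1) + (1−p)·(-2) = p - 2
  12p - 5 = p - 2  ⇒  11p = 3  ⇒  p = 3/11.
At equilibrium Colleen is indifferent across columns, so Colleen's payoff equals the payoff from Y: (3/11)·7 + (8/11)·(-5) = -19/11.

-19/11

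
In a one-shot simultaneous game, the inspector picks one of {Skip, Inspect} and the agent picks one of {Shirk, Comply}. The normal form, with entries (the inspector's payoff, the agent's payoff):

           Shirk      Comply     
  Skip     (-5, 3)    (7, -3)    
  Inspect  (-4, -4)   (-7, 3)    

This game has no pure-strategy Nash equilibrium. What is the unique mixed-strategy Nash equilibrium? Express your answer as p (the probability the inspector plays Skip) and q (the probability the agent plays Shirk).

For the agent to be willing to mix, the agent must be indifferent between Shirk and Comply, which pins down the inspector's mix.
  the agent's expected payoff from Shirk: p·3 + (1−p)·(-4) = 7p - 4
  the agent's expected payoff from Comply: p·(-3) + (1−p)·3 = -6p + 3
  7p - 4 = -6p + 3  ⇒  13p = 7  ⇒  p = 7/13.
The agent's mix must leave the inspector indifferent between Skip and Inspect.
  the inspector's payoff from Skip: q·(-5) + (1−q)·7 = -12q + 7
  the inspector's payoff from Inspect: q·(-4) + (1−q)·(-7) = 3q - 7
  -12q + 7 = 3q - 7  ⇒  -15q = -14  ⇒  q = 14/15.

p = 7/13, q = 14/15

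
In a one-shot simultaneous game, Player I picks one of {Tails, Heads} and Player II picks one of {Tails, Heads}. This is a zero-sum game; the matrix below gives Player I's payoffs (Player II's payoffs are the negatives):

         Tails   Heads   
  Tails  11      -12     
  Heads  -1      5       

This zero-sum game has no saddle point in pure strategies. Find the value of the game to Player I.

Player II's mix must leave Player I indifferent between Tails and Heads.
  Player I's payoff to Tails: q·11 + (1−q)·(-12) = 23q - 12
  Player I's payoff to Heads: q·(-1) + (1−q)·5 = -6q + 5
  23q - 12 = -6q + 5  ⇒  29q = 17  ⇒  q = 17/29.
The value is Player I's expected payoff against this mix (using Tails): (17/29)·11 + (12/29)·(-12) = 43/29.

v = 43/29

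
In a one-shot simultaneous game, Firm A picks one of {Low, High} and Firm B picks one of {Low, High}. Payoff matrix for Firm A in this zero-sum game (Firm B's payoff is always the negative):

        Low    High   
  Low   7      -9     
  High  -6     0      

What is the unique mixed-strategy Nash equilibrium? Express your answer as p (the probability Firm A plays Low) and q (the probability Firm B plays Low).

p = 3/11, q = 9/22

For Firm B to be willing to mix, Firm B must be indifferent between Low and High, which pins down Firm A's mix.
  Firm B's expected payoff from Low: p·(-7) + (1−p)·6 = -13p + 6
  Firm B's expected payoff from High: p·9 + (1−p)·0 = 9p
  -13p + 6 = 9p  ⇒  -22p = -6  ⇒  p = 3/11.
In a mixed equilibrium Firm A is indifferent between Low and High; this condition fixes q.
  Firm A's payoff from Low: q·7 + (1−q)·(-9) = 16q - 9
  Firm A's payoff from High: q·(-6) + (1−q)·0 = -6q
  16q - 9 = -6q  ⇒  22q = 9  ⇒  q = 9/22.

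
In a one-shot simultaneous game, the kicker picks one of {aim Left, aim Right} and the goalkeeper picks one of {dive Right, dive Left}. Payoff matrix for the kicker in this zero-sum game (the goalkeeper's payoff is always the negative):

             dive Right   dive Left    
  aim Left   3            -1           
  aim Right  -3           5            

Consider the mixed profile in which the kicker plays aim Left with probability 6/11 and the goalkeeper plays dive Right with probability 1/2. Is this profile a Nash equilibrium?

Given the kicker's mix p = 6/11, the goalkeeper's payoff from dive Right is -3/11 but from dive Left is -19/11. The goalkeeper strictly prefers dive Right, so the goalkeeper would not mix.
So the proposed profile is not a Nash equilibrium.

No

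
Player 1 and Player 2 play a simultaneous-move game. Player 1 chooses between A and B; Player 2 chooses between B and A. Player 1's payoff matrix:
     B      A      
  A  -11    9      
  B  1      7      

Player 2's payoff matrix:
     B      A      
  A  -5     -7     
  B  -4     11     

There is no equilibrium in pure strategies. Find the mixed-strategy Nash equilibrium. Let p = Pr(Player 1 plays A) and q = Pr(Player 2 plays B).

Player 2's indifference between B and A determines Player 1's mixing probability p:
  Player 2's expected payoff from B: p·(-5) + (1−p)·(-4) = -p - 4
  Player 2's expected payoff from A: p·(-7) + (1−p)·11 = -18p + 11
  -p - 4 = -18p + 11  ⇒  17p = 15  ⇒  p = 15/17.
In a mixed equilibrium Player 1 is indifferent between A and B; this condition fixes q.
  Player 1's payoff to A: q·(-11) + (1−q)·9 = -20q + 9
  Player 1's payoff to B: q·1 + (1−q)·7 = -6q + 7
  -20q + 9 = -6q + 7  ⇒  -14q = -2  ⇒  q = 1/7.

p = 15/17, q = 1/7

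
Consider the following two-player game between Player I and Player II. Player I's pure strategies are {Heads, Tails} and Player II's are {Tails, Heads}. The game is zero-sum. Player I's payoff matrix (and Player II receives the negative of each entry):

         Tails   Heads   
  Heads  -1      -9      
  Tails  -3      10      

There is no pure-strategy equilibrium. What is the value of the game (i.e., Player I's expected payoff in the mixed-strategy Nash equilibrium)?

Set Player I's expected payoff from Heads equal to that from Tails:
  Player I's expected payoff from Heads: q·(-1) + (1−q)·(-9) = 8q - 9
  Player I's expected payoff from Tails: q·(-3) + (1−q)·10 = -13q + 10
  8q - 9 = -13q + 10  ⇒  21q = 19  ⇒  q = 19/21.
The value is Player I's expected payoff against this mix (using Heads): (19/21)·(-1) + (2/21)·(-9) = -37/21.

v = -37/21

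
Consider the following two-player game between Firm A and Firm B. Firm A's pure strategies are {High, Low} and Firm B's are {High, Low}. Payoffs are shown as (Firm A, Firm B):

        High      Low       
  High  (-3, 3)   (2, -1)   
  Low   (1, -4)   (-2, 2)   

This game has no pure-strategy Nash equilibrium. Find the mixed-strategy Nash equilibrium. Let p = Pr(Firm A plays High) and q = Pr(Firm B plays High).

In a mixed equilibrium Firm B is indifferent between High and Low; this condition fixes p.
  Firm B's expected payoff from High: p·3 + (1−p)·(-4) = 7p - 4
  Firm B's expected payoff from Low: p·(-1) + (1−p)·2 = -3p + 2
  7p - 4 = -3p + 2  ⇒  10p = 6  ⇒  p = 3/5.
In a mixed equilibrium Firm A is indifferent between High and Low; this condition fixes q.
  Firm A's payoff to High: q·(-3) + (1−q)·2 = -5q + 2
  Firm A's payoff to Low: q·1 + (1−q)·(-2) = 3q - 2
  -5q + 2 = 3q - 2  ⇒  -8q = -4  ⇒  q = 1/2.

p = 3/5, q = 1/2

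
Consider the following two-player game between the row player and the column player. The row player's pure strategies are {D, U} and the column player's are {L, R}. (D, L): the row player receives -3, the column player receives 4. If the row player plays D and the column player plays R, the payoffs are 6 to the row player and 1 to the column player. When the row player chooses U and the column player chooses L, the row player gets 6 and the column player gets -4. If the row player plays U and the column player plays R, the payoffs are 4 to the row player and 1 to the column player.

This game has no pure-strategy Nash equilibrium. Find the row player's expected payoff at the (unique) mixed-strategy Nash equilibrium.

48/11

Set the row player's expected payoff from D equal to that from U:
  the row player's expected payoff from D: q·(-3) + (1−q)·6 = -9q + 6
  the row player's expected payoff from U: q·6 + (1−q)·4 = 2q + 4
  -9q + 6 = 2q + 4  ⇒  -11q = -2  ⇒  q = 2/11.
At equilibrium the row player is indifferent across rows, so the row player's payoff equals the payoff from D: (2/11)·(-3) + (9/11)·6 = 48/11.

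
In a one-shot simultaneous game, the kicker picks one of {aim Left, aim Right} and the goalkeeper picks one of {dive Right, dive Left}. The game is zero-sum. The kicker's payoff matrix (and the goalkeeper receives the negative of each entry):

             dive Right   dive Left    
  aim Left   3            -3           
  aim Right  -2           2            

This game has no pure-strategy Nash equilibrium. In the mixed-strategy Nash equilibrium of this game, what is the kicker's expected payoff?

0

Set the kicker's expected payoff from aim Left equal to that from aim Right:
  the kicker's expected payoff from aim Left: q·3 + (1−q)·(-3) = 6q - 3
  the kicker's expected payoff from aim Right: q·(-2) + (1−q)·2 = -4q + 2
  6q - 3 = -4q + 2  ⇒  10q = 5  ⇒  q = 1/2.
At equilibrium the kicker is indifferent across rows, so the kicker's payoff equals the payoff from aim Left: (1/2)·3 + (1/2)·(-3) = 0.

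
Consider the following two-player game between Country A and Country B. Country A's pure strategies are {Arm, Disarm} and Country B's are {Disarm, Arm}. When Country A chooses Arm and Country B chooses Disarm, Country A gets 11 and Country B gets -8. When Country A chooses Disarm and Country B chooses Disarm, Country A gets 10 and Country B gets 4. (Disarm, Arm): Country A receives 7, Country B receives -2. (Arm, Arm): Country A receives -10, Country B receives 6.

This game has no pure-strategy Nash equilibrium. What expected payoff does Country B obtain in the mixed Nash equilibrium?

2/5

Set Country B's expected payoff from Disarm equal to that from Arm:
  Country B's expected payoff from Disarm: p·(-8) + (1−p)·4 = -12p + 4
  Country B's expected payoff from Arm: p·6 + (1−p)·(-2) = 8p - 2
  -12p + 4 = 8p - 2  ⇒  -20p = -6  ⇒  p = 3/10.
At equilibrium Country B is indifferent across columns, so Country B's payoff equals the payoff from Disarm: (3/10)·(-8) + (7/10)·4 = 2/5.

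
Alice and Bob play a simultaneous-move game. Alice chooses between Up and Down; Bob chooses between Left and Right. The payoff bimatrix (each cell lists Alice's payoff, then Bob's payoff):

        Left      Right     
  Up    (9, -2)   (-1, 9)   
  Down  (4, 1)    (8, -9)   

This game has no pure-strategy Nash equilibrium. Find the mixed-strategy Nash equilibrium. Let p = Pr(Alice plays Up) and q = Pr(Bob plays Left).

p = 10/21, q = 9/14

In a mixed equilibrium Bob is indifferent between Left and Right; this condition fixes p.
  Bob's payoff from Left: p·(-2) + (1−p)·1 = -3p + 1
  Bob's payoff from Right: p·9 + (1−p)·(-9) = 18p - 9
  -3p + 1 = 18p - 9  ⇒  -21p = -10  ⇒  p = 10/21.
Bob's mix must leave Alice indifferent between Up and Down.
  Alice's payoff from Up: q·9 + (1−q)·(-1) = 10q - 1
  Alice's payoff from Down: q·4 + (1−q)·8 = -4q + 8
  10q - 1 = -4q + 8  ⇒  14q = 9  ⇒  q = 9/14.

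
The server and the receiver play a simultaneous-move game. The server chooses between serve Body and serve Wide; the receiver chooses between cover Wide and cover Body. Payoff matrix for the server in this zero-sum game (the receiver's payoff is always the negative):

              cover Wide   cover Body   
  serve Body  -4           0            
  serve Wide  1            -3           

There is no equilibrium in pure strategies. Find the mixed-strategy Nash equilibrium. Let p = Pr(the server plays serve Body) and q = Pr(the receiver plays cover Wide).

In a mixed equilibrium the receiver is indifferent between cover Wide and cover Body; this condition fixes p.
  the receiver's expected payoff from cover Wide: p·4 + (1−p)·(-1) = 5p - 1
  the receiver's expected payoff from cover Body: p·0 + (1−p)·3 = -3p + 3
  5p - 1 = -3p + 3  ⇒  8p = 4  ⇒  p = 1/2.
The receiver's mix must leave the server indifferent between serve Body and serve Wide.
  the server's payoff to serve Body: q·(-4) + (1−q)·0 = -4q
  the server's payoff to serve Wide: q·1 + (1−q)·(-3) = 4q - 3
  -4q = 4q - 3  ⇒  -8q = -3  ⇒  q = 3/8.

p = 1/2, q = 3/8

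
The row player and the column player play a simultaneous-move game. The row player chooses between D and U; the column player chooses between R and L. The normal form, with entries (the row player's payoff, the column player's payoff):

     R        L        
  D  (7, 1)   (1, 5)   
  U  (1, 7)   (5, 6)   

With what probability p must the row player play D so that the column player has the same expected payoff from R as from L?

Set the column player's expected payoff from R equal to that from L:
  the column player's payoff from R: p·1 + (1−p)·7 = -6p + 7
  the column player's payoff from L: p·5 + (1−p)·6 = -p + 6
  -6p + 7 = -p + 6  ⇒  -5p = -1  ⇒  p = 1/5.

p = 1/5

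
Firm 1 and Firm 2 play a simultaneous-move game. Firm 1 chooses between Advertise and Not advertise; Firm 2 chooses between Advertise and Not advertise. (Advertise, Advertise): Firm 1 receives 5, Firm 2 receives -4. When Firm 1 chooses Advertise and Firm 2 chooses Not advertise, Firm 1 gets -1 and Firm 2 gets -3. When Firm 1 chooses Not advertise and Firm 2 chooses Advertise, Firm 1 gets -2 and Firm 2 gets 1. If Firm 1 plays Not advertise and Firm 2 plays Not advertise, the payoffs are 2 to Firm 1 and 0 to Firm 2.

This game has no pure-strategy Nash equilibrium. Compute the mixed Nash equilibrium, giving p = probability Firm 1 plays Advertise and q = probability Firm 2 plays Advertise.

p = 1/2, q = 3/10

Firm 2's indifference between Advertise and Not advertise determines Firm 1's mixing probability p:
  Firm 2's payoff from Advertise: p·(-4) + (1−p)·1 = -5p + 1
  Firm 2's payoff from Not advertise: p·(-3) + (1−p)·0 = -3p
  -5p + 1 = -3p  ⇒  -2p = -1  ⇒  p = 1/2.
For Firm 1 to be willing to mix, Firm 1 must be indifferent between Advertise and Not advertise, which pins down Firm 2's mix.
  Firm 1's payoff from Advertise: q·5 + (1−q)·(-1) = 6q - 1
  Firm 1's payoff from Not advertise: q·(-2) + (1−q)·2 = -4q + 2
  6q - 1 = -4q + 2  ⇒  10q = 3  ⇒  q = 3/10.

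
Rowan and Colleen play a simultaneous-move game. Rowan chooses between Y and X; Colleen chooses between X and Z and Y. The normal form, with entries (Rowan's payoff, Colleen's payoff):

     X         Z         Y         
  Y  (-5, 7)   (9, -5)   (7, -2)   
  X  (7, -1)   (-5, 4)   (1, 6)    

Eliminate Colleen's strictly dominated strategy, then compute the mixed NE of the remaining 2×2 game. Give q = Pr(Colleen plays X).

Colleen's strategy Z is strictly dominated by Y: -2 > -5 and 6 > 4. Eliminate Z.
For Rowan to be willing to mix, Rowan must be indifferent between Y and X, which pins down Colleen's mix.
  Rowan's payoff to Y: q·(-5) + (1−q)·7 = -12q + 7
  Rowan's payoff to X: q·7 + (1−q)·1 = 6q + 1
  -12q + 7 = 6q + 1  ⇒  -18q = -6  ⇒  q = 1/3.

q = 1/3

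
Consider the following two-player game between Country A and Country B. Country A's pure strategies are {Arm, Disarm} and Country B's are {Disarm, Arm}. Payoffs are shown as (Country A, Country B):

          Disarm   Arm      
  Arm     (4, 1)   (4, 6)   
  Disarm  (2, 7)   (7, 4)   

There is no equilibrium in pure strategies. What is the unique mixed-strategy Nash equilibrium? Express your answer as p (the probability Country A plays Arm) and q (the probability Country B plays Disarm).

Set Country B's expected payoff from Disarm equal to that from Arm:
  Country B's expected payoff from Disarm: p·1 + (1−p)·7 = -6p + 7
  Country B's expected payoff from Arm: p·6 + (1−p)·4 = 2p + 4
  -6p + 7 = 2p + 4  ⇒  -8p = -3  ⇒  p = 3/8.
Set Country A's expected payoff from Arm equal to that from Disarm:
  Country A's payoff from Arm: q·4 + (1−q)·4 = 4
  Country A's payoff from Disarm: q·2 + (1−q)·7 = -5q + 7
  4 = -5q + 7  ⇒  5q = 3  ⇒  q = 3/5.

p = 3/8, q = 3/5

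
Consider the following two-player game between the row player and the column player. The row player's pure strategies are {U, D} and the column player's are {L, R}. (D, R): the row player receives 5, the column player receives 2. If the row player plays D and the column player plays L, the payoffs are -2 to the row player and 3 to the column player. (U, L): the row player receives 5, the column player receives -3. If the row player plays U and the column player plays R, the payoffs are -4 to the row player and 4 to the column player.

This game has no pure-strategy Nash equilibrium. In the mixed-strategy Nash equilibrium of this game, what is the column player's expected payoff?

Set the column player's expected payoff from L equal to that from R:
  the column player's payoff to L: p·(-3) + (1−p)·3 = -6p + 3
  the column player's payoff to R: p·4 + (1−p)·2 = 2p + 2
  -6p + 3 = 2p + 2  ⇒  -8p = -1  ⇒  p = 1/8.
At equilibrium the column player is indifferent across columns, so the column player's payoff equals the payoff from L: (1/8)·(-3) + (7/8)·3 = 9/4.

9/4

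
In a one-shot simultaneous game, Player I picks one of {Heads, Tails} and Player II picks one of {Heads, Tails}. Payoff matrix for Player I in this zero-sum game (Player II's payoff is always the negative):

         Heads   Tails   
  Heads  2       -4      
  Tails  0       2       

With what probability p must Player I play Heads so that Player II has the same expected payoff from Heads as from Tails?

In a mixed equilibrium Player II is indifferent between Heads and Tails; this condition fixes p.
  Player II's payoff to Heads: p·(-2) + (1−p)·0 = -2p
  Player II's payoff to Tails: p·4 + (1−p)·(-2) = 6p - 2
  -2p = 6p - 2  ⇒  -8p = -2  ⇒  p = 1/4.

p = 1/4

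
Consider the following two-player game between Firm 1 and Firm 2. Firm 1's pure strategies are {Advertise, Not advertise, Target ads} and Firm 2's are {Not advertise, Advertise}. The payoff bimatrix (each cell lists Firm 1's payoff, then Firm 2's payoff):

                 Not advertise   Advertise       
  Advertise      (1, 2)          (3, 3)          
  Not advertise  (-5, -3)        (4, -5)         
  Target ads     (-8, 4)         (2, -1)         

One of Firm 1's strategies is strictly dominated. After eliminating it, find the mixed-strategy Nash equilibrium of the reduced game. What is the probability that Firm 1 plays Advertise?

Firm 1's strategy Target ads is strictly dominated by Not advertise: -5 > -8 and 4 > 2. Eliminate Target ads.
In a mixed equilibrium Firm 2 is indifferent between Not advertise and Advertise; this condition fixes p.
  Firm 2's payoff to Not advertise: p·2 + (1−p)·(-3) = 5p - 3
  Firm 2's payoff to Advertise: p·3 + (1−p)·(-5) = 8p - 5
  5p - 3 = 8p - 5  ⇒  -3p = -2  ⇒  p = 2/3.

p = 2/3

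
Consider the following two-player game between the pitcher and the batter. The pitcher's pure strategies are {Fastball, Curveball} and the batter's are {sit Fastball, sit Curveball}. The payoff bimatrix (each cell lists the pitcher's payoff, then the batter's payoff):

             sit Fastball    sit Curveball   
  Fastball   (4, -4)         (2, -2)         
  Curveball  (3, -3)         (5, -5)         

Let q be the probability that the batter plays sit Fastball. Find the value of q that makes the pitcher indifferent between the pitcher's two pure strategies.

q = 3/4

For the pitcher to be willing to mix, the pitcher must be indifferent between Fastball and Curveball, which pins down the batter's mix.
  the pitcher's payoff to Fastball: q·4 + (1−q)·2 = 2q + 2
  the pitcher's payoff to Curveball: q·3 + (1−q)·5 = -2q + 5
  2q + 2 = -2q + 5  ⇒  4q = 3  ⇒  q = 3/4.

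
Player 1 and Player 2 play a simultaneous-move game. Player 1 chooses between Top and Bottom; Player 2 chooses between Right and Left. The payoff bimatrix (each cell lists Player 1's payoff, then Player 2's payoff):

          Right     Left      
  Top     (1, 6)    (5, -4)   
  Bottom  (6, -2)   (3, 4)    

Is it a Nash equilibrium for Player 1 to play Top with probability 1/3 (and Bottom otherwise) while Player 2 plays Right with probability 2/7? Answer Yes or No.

No

Given Player 1's mix p = 1/3, Player 2's payoff from Right is 2/3 but from Left is 4/3. Player 2 strictly prefers Left, so Player 2 would not mix.
So the proposed profile is not a Nash equilibrium.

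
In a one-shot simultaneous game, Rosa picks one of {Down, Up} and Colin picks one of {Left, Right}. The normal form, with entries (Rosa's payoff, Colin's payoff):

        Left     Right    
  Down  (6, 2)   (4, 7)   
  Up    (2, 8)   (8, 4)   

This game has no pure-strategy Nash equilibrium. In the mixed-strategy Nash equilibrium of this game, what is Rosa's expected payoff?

5

For Rosa to be willing to mix, Rosa must be indifferent between Down and Up, which pins down Colin's mix.
  Rosa's payoff to Down: q·6 + (1−q)·4 = 2q + 4
  Rosa's payoff to Up: q·2 + (1−q)·8 = -6q + 8
  2q + 4 = -6q + 8  ⇒  8q = 4  ⇒  q = 1/2.
At equilibrium Rosa is indifferent across rows, so Rosa's payoff equals the payoff from Down: (1/2)·6 + (1/2)·4 = 5.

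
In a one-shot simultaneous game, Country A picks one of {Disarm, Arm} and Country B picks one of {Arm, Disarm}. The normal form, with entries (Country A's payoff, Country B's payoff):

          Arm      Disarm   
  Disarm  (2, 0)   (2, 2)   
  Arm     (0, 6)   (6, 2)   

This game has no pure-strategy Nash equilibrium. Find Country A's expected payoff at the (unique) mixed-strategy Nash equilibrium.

Country A's indifference between Disarm and Arm determines Country B's mixing probability q:
  Country A's payoff to Disarm: q·2 + (1−q)·2 = 2
  Country A's payoff to Arm: q·0 + (1−q)·6 = -6q + 6
  2 = -6q + 6  ⇒  6q = 4  ⇒  q = 2/3.
At equilibrium Country A is indifferent across rows, so Country A's payoff equals the payoff from Disarm: (2/3)·2 + (1/3)·2 = 2.

2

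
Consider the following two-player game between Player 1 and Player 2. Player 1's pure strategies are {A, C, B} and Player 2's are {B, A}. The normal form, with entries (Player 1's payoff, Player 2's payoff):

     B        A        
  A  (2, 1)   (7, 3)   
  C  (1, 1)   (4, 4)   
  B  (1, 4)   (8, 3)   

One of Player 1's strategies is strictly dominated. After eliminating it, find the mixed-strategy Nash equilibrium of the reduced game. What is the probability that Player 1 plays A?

Player 1's strategy C is strictly dominated by A: 2 > 1 and 7 > 4. Eliminate C.
Set Player 2's expected payoff from B equal to that from A:
  Player 2's expected payoff from B: p·1 + (1−p)·4 = -3p + 4
  Player 2's expected payoff from A: p·3 + (1−p)·3 = 3
  -3p + 4 = 3  ⇒  -3p = -1  ⇒  p = 1/3.

p = 1/3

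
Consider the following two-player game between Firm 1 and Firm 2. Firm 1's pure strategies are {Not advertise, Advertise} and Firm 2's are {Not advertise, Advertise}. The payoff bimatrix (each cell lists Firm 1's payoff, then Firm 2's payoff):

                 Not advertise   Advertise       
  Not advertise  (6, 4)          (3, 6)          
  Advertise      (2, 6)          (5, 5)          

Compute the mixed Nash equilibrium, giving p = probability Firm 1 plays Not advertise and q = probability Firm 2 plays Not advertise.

Firm 2's indifference between Not advertise and Advertise determines Firm 1's mixing probability p:
  Firm 2's payoff from Not advertise: p·4 + (1−p)·6 = -2p + 6
  Firm 2's payoff from Advertise: p·6 + (1−p)·5 = p + 5
  -2p + 6 = p + 5  ⇒  -3p = -1  ⇒  p = 1/3.
For Firm 1 to be willing to mix, Firm 1 must be indifferent between Not advertise and Advertise, which pins down Firm 2's mix.
  Firm 1's payoff from Not advertise: q·6 + (1−q)·3 = 3q + 3
  Firm 1's payoff from Advertise: q·2 + (1−q)·5 = -3q + 5
  3q + 3 = -3q + 5  ⇒  6q = 2  ⇒  q = 1/3.

p = 1/3, q = 1/3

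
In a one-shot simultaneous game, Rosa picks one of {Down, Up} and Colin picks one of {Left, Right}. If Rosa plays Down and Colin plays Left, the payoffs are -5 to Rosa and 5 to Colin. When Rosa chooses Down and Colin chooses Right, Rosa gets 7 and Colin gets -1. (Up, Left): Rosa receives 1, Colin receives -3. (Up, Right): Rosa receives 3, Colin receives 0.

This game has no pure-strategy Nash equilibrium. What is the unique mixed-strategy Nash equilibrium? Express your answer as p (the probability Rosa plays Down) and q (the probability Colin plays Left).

p = 1/3, q = 2/5

Colin's indifference between Left and Right determines Rosa's mixing probability p:
  Colin's payoff from Left: p·5 + (1−p)·(-3) = 8p - 3
  Colin's payoff from Right: p·(-1) + (1−p)·0 = -p
  8p - 3 = -p  ⇒  9p = 3  ⇒  p = 1/3.
Rosa's indifference between Down and Up determines Colin's mixing probability q:
  Rosa's payoff to Down: q·(-5) + (1−q)·7 = -12q + 7
  Rosa's payoff to Up: q·1 + (1−q)·3 = -2q + 3
  -12q + 7 = -2q + 3  ⇒  -10q = -4  ⇒  q = 2/5.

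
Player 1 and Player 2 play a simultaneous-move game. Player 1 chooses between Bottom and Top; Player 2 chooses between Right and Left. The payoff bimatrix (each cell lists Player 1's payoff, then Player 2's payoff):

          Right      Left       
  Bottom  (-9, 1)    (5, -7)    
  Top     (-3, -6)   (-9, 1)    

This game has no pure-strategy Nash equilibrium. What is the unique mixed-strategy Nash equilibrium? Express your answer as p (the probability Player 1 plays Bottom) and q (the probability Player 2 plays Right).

For Player 2 to be willing to mix, Player 2 must be indifferent between Right and Left, which pins down Player 1's mix.
  Player 2's payoff from Right: p·1 + (1−p)·(-6) = 7p - 6
  Player 2's payoff from Left: p·(-7) + (1−p)·1 = -8p + 1
  7p - 6 = -8p + 1  ⇒  15p = 7  ⇒  p = 7/15.
Set Player 1's expected payoff from Bottom equal to that from Top:
  Player 1's payoff to Bottom: q·(-9) + (1−q)·5 = -14q + 5
  Player 1's payoff to Top: q·(-3) + (1−q)·(-9) = 6q - 9
  -14q + 5 = 6q - 9  ⇒  -20q = -14  ⇒  q = 7/10.

p = 7/15, q = 7/10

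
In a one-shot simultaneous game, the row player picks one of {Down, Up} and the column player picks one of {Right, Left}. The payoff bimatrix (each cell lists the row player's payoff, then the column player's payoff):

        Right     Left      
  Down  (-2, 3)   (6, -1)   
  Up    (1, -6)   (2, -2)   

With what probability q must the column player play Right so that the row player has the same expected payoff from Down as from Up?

q = 4/7

Set the row player's expected payoff from Down equal to that from Up:
  the row player's payoff from Down: q·(-2) + (1−q)·6 = -8q + 6
  the row player's payoff from Up: q·1 + (1−q)·2 = -q + 2
  -8q + 6 = -q + 2  ⇒  -7q = -4  ⇒  q = 4/7.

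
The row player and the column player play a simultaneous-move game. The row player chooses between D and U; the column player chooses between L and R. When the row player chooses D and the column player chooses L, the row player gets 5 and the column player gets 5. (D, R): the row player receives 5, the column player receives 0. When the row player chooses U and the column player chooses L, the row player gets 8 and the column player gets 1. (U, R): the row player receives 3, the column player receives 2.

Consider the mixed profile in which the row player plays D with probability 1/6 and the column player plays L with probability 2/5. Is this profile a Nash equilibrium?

Yes

Check the column player's indifference given the row player's mix p = 1/6:
  payoff from L = 5/3; payoff from R = 5/3 — equal.
Check the row player's indifference given the column player's mix q = 2/5:
  payoff from D = 5; payoff from U = 5 — equal.
Both players are indifferent, so neither can profitably deviate.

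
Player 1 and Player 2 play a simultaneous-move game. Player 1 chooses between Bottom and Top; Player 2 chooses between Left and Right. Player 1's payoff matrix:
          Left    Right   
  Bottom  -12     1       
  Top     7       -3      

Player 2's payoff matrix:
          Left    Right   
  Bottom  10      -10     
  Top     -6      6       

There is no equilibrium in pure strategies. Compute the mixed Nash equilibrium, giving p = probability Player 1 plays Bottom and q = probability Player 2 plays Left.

In a mixed equilibrium Player 2 is indifferent between Left and Right; this condition fixes p.
  Player 2's expected payoff from Left: p·10 + (1−p)·(-6) = 16p - 6
  Player 2's expected payoff from Right: p·(-10) + (1−p)·6 = -16p + 6
  16p - 6 = -16p + 6  ⇒  32p = 12  ⇒  p = 3/8.
Player 2's mix must leave Player 1 indifferent between Bottom and Top.
  Player 1's expected payoff from Bottom: q·(-12) + (1−q)·1 = -13q + 1
  Player 1's expected payoff from Top: q·7 + (1−q)·(-3) = 10q - 3
  -13q + 1 = 10q - 3  ⇒  -23q = -4  ⇒  q = 4/23.

p = 3/8, q = 4/23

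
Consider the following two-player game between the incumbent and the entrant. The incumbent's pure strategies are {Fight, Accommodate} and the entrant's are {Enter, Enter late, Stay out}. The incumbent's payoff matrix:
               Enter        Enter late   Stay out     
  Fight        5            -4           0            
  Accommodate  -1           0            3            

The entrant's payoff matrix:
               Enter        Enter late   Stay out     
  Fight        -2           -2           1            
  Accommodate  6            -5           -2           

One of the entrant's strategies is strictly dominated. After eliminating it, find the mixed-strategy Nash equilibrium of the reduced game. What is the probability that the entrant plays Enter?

The entrant's strategy Enter late is strictly dominated by Stay out: 1 > -2 and -2 > -5. Eliminate Enter late.
The incumbent's indifference between Fight and Accommodate determines the entrant's mixing probability q:
  the incumbent's payoff from Fight: q·5 + (1−q)·0 = 5q
  the incumbent's payoff from Accommodate: q·(-1) + (1−q)·3 = -4q + 3
  5q = -4q + 3  ⇒  9q = 3  ⇒  q = 1/3.

q = 1/3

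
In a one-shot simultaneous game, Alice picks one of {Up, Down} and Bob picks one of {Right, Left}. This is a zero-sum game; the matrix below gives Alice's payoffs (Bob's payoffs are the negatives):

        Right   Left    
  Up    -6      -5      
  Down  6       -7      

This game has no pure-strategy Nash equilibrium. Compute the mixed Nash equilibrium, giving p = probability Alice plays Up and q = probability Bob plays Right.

p = 13/14, q = 1/7

Alice's mix must leave Bob indifferent between Right and Left.
  Bob's expected payoff from Right: p·6 + (1−p)·(-6) = 12p - 6
  Bob's expected payoff from Left: p·5 + (1−p)·7 = -2p + 7
  12p - 6 = -2p + 7  ⇒  14p = 13  ⇒  p = 13/14.
Set Alice's expected payoff from Up equal to that from Down:
  Alice's payoff to Up: q·(-6) + (1−q)·(-5) = -q - 5
  Alice's payoff to Down: q·6 + (1−q)·(-7) = 13q - 7
  -q - 5 = 13q - 7  ⇒  -14q = -2  ⇒  q = 1/7.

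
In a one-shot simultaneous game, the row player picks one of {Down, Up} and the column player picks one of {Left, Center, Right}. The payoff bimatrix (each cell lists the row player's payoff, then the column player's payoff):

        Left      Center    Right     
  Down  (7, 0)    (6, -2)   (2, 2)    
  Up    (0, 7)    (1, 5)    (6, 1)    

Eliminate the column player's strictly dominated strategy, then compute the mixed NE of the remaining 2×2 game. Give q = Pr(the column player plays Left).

q = 4/11

The column player's strategy Center is strictly dominated by Left: 0 > -2 and 7 > 5. Eliminate Center.
For the row player to be willing to mix, the row player must be indifferent between Down and Up, which pins down the column player's mix.
  the row player's expected payoff from Down: q·7 + (1−q)·2 = 5q + 2
  the row player's expected payoff from Up: q·0 + (1−q)·6 = -6q + 6
  5q + 2 = -6q + 6  ⇒  11q = 4  ⇒  q = 4/11.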